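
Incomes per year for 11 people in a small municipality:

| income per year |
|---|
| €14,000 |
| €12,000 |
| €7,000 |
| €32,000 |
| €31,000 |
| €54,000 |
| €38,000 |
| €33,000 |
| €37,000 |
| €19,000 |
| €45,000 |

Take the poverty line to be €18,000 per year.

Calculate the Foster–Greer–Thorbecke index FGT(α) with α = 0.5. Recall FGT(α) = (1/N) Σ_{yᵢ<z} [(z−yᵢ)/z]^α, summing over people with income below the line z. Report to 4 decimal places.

0.1664

Poor units: €7,000, €12,000, €14,000 (q = 3 of N = 11).
Gap ratios (z−y)/z: (18000−7000)/18000 = 0.6111; (18000−12000)/18000 = 0.3333; (18000−14000)/18000 = 0.2222.
Raised to α = 0.5: 0.78174; 0.57735; 0.47140.
Sum = 1.830491; FGT(0.5) = 1.830491 / 11 = 0.1664.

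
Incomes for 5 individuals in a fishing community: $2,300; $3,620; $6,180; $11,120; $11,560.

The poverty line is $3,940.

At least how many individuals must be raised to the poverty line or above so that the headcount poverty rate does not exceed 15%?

Currently q = 2 of N = 5 are below the line (H = 0.400).
A headcount ratio of at most 15% allows at most ⌊0.15 × 5⌋ = 0 poor individuals.
So at least 2 − 0 = 2 must be lifted.

2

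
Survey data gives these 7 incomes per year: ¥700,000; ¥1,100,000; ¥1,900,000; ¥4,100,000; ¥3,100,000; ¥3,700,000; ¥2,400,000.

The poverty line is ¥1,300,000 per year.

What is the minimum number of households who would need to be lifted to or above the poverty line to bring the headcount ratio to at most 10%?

2 of the 7 households are poor, so H = 2/7 = 0.286.
A headcount ratio of at most 10% allows at most ⌊0.10 × 7⌋ = 0 poor households.
So at least 2 − 0 = 2 must be lifted.

2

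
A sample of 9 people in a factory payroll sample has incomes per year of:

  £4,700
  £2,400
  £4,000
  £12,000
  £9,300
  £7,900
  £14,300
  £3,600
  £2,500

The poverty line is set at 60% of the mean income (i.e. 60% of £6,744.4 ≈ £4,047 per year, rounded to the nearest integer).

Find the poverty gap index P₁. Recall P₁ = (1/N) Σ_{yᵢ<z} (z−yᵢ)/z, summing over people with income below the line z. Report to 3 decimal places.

0.101

Below the line: £2,400, £2,500, £3,600, £4,000 (q = 4 of N = 9).
Normalized shortfalls: (4047−2400)/4047 = 0.4070; (4047−2500)/4047 = 0.3823; (4047−3600)/4047 = 0.1105; (4047−4000)/4047 = 0.0116.
Σ = 0.911292. Dividing by the full population N = 9 gives P₁ = 0.101.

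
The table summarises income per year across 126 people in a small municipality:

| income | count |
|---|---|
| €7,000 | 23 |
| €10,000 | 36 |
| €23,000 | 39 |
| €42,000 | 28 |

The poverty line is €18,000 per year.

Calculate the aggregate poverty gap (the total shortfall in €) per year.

Incomes under z: 23×€7,000, 36×€10,000 (q = 59 of N = 126).
Individual gaps: 23×(18000−7000) = 253000; 36×(18000−10000) = 288000.
Aggregate gap = €541,000.

€541,000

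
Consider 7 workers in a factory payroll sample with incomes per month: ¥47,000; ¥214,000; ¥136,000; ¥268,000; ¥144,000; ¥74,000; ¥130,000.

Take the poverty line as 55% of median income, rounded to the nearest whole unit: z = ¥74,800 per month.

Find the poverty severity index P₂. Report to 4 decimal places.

0.0197

Incomes under z: ¥47,000, ¥74,000 (q = 2 of N = 7).
Normalized shortfalls: (74800−47000)/74800 = 0.3717; (74800−74000)/74800 = 0.0107.
Squared: 0.1381; 0.0001.
Sum = 0.138244; P₂ = 0.138244 / 7 = 0.0197.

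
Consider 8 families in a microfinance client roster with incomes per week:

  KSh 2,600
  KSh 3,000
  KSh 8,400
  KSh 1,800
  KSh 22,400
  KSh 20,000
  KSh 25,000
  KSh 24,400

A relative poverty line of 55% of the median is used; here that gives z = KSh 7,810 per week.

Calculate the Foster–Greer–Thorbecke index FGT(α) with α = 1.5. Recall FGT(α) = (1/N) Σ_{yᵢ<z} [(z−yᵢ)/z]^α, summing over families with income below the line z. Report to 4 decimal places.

Incomes under z: KSh 1,800, KSh 2,600, KSh 3,000 (q = 3 of N = 8).
Relative gaps: (7810−1800)/7810 = 0.7695; (7810−2600)/7810 = 0.6671; (7810−3000)/7810 = 0.6159.
Raised to α = 1.5: 0.67505; 0.54485; 0.48333.
Sum = 1.703230; FGT(1.5) = 1.703230 / 8 = 0.2129.

0.2129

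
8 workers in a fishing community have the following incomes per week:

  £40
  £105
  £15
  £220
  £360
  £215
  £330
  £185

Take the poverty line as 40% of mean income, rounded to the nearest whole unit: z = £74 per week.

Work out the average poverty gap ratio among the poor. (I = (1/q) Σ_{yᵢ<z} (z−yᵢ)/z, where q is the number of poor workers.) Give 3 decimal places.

0.628

Incomes under z: £15, £40 (q = 2 of N = 8).
Shortfall ratios (z−y)/z: 0.7973, 0.4595; sum = 1.256757.
The income-gap ratio divides by q (the poor only): 1.256757 / 2 = 0.628.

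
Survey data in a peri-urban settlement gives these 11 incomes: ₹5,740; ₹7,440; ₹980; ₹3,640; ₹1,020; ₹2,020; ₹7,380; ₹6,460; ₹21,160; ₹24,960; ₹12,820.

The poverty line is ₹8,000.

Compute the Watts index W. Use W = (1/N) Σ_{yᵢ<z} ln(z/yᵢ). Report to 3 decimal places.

0.638

Below the line: ₹980, ₹1,020, ₹2,020, ₹3,640, ₹5,740, ₹6,460, ₹7,380, ₹7,440 (q = 8 of N = 11).
ln(z/y) terms: ln(8000/980) = 2.0996; ln(8000/1020) = 2.0596; ln(8000/2020) = 1.3763; ln(8000/3640) = 0.7875; ln(8000/5740) = 0.3320; ln(8000/6460) = 0.2138; ln(8000/7380) = 0.0807; ln(8000/7440) = 0.0726.
W = 7.022118 / 11 = 0.638.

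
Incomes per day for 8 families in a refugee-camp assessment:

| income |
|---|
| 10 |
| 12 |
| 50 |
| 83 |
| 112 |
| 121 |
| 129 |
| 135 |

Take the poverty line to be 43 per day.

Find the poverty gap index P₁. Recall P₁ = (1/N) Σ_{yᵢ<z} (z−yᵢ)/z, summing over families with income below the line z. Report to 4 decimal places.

Below the line: 10, 12 (q = 2 of N = 8).
Gap ratios (z−y)/z: (43−10)/43 = 0.7674; (43−12)/43 = 0.7209.
Σ = 1.488372. Dividing by the full population N = 8 gives P₁ = 0.1860.

0.1860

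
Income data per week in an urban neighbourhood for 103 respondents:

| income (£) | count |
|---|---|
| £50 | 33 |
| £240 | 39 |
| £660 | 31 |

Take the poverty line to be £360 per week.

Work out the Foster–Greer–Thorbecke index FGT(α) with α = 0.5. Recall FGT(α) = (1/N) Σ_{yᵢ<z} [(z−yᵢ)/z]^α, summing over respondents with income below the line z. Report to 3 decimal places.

0.516

Incomes under z: 33×£50, 39×£240 (q = 72 of N = 103).
Relative gaps: (360−50)/360 = 0.8611 (×33); (360−240)/360 = 0.3333 (×39).
Raised to α = 0.5: 0.92796 (×33); 0.57735 (×39).
Sum = 53.139364; FGT(0.5) = 53.139364 / 103 = 0.516.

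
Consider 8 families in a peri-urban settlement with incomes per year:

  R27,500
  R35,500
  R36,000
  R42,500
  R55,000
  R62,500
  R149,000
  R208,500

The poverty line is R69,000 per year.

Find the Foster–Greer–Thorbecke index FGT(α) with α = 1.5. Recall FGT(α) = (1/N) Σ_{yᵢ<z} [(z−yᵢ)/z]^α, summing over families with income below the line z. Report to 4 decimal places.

0.1867

Below z: R27,500, R35,500, R36,000, R42,500, R55,000, R62,500 (q = 6 of N = 8).
Normalized shortfalls: (69000−27500)/69000 = 0.6014; (69000−35500)/69000 = 0.4855; (69000−36000)/69000 = 0.4783; (69000−42500)/69000 = 0.3841; (69000−55000)/69000 = 0.2029; (69000−62500)/69000 = 0.0942.
Raised to α = 1.5: 0.46644; 0.33829; 0.33075; 0.23801; 0.09139; 0.02891.
Sum = 1.493802; FGT(1.5) = 1.493802 / 8 = 0.1867.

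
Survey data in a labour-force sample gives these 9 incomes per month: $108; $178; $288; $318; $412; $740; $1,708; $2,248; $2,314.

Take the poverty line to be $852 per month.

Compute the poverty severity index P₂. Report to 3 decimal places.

0.278

Below the line: $108, $178, $288, $318, $412, $740 (q = 6 of N = 9).
Relative gaps: (852−108)/852 = 0.8732; (852−178)/852 = 0.7911; (852−288)/852 = 0.6620; (852−318)/852 = 0.6268; (852−412)/852 = 0.5164; (852−740)/852 = 0.1315.
Squared: 0.7625; 0.6258; 0.4382; 0.3928; 0.2667; 0.0173.
Sum = 2.503372; P₂ = 2.503372 / 9 = 0.278.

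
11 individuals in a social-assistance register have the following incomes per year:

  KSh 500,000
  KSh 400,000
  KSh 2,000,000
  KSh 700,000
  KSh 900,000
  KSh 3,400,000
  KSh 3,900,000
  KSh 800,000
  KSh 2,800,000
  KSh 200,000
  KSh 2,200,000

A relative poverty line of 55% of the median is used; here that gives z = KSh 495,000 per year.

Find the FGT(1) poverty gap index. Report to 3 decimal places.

0.072

Below the line: KSh 200,000, KSh 400,000 (q = 2 of N = 11).
Shortfall ratios: (495000−200000)/495000 = 0.5960; (495000−400000)/495000 = 0.1919.
Sum of shortfalls = 0.787879; P₁ averages over all N: 0.787879 / 11 = 0.072.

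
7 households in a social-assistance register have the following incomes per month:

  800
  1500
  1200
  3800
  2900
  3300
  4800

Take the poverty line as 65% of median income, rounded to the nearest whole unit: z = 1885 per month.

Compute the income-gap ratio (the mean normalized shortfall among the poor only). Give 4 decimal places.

Poor units: 800, 1200, 1500 (q = 3 of N = 7).
Shortfall ratios (z−y)/z: 0.5756, 0.3634, 0.2042; sum = 1.143236.
The income-gap ratio divides by q (the poor only): 1.143236 / 3 = 0.3811.

0.3811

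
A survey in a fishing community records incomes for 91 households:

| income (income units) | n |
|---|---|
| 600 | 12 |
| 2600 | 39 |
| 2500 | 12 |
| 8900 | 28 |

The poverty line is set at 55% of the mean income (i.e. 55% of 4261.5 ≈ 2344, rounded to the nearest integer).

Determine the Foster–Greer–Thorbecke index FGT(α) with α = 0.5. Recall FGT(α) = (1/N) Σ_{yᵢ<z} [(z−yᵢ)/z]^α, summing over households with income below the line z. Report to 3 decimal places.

0.114

Below the line: 12×600 (q = 12 of N = 91).
Normalized shortfalls: (2344−600)/2344 = 0.7440 (×12).
Raised to α = 0.5: 0.86257 (×12).
Sum = 10.350842; FGT(0.5) = 10.350842 / 91 = 0.114.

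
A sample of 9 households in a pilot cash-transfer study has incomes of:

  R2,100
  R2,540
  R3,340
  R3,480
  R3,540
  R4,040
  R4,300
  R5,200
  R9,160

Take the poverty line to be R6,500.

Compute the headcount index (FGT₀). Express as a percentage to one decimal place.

88.9%

8 of the 9 households have income below R6,500.
H = 8/9 = 88.9%.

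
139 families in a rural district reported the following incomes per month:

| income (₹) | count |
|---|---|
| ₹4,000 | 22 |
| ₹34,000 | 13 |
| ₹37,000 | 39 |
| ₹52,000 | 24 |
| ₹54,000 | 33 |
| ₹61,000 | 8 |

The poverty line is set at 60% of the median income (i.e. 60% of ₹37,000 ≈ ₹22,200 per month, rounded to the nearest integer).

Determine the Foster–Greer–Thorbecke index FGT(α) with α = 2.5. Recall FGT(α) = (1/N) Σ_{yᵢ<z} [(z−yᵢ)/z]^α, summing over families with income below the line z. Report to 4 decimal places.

Incomes under z: 22×₹4,000 (q = 22 of N = 139).
Normalized shortfalls: (22200−4000)/22200 = 0.8198 (×22).
Raised to α = 2.5: 0.60855 (×22).
Sum = 13.388093; FGT(2.5) = 13.388093 / 139 = 0.0963.

0.0963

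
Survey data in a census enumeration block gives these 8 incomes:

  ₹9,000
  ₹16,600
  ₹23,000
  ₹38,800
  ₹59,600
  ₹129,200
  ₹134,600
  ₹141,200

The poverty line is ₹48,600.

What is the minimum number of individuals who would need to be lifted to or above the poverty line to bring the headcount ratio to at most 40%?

1

Currently q = 4 of N = 8 are below the line (H = 0.500).
A headcount ratio of at most 40% allows at most ⌊0.40 × 8⌋ = 3 poor individuals.
So at least 4 − 3 = 1 must be lifted.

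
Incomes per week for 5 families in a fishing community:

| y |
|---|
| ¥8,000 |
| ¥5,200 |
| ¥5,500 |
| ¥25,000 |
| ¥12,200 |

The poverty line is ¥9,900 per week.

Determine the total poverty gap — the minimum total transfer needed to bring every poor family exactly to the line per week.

Poor units: ¥5,200, ¥5,500, ¥8,000 (q = 3 of N = 5).
Individual gaps: 9900−5200 = 4700; 9900−5500 = 4400; 9900−8000 = 1900.
Aggregate gap = ¥11,000.

¥11,000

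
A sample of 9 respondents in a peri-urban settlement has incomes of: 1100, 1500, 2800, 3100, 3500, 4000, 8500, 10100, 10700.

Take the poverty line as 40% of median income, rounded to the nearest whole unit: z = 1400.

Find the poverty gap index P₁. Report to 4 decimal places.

0.0238

Poor units: 1100 (q = 1 of N = 9).
Gap ratios (z−y)/z: (1400−1100)/1400 = 0.2143.
Sum of shortfalls = 0.214286; P₁ averages over all N: 0.214286 / 9 = 0.0238.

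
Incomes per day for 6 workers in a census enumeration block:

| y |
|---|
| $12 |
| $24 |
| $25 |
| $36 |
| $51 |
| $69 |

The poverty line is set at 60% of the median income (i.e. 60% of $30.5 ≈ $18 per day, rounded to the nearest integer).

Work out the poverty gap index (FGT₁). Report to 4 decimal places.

Below the line: $12 (q = 1 of N = 6).
Normalized shortfalls: (18−12)/18 = 0.3333.
Σ = 0.333333. Dividing by the full population N = 6 gives P₁ = 0.0556.

0.0556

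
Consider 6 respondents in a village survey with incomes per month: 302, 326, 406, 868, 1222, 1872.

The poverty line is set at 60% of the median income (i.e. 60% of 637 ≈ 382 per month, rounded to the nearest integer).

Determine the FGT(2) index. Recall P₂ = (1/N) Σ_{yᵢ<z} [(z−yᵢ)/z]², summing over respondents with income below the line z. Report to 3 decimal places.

Below z: 302, 326 (q = 2 of N = 6).
Normalized shortfalls: (382−302)/382 = 0.2094; (382−326)/382 = 0.1466.
Squared: 0.0439; 0.0215.
Sum = 0.065349; P₂ = 0.065349 / 6 = 0.011.

0.011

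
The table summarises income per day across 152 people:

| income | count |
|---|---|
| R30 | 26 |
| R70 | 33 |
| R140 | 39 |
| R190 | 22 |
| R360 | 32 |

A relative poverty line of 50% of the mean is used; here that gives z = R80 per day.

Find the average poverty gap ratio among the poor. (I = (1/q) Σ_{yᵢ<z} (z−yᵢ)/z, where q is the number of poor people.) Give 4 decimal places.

Below the line: 26×R30, 33×R70 (q = 59 of N = 152).
Relative gaps: 0.6250 (×26), 0.1250 (×33); sum = 20.375000.
The income-gap ratio divides by q (the poor only): 20.375000 / 59 = 0.3453.

0.3453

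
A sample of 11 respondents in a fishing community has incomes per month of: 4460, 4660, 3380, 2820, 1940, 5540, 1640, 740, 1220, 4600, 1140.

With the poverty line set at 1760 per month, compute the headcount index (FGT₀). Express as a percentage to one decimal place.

36.4%

4 of the 11 respondents have income below 1760.
H = 4/11 = 36.4%.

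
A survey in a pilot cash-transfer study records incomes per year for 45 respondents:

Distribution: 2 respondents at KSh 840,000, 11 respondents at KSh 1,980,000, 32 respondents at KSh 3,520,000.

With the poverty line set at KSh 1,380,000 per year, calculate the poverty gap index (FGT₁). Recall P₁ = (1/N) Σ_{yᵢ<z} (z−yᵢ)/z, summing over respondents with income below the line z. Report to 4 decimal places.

0.0174

Below the line: 2×KSh 840,000 (q = 2 of N = 45).
Shortfall ratios: (1380000−840000)/1380000 = 0.3913 (×2).
Σ = 0.782609. Dividing by the full population N = 45 gives P₁ = 0.0174.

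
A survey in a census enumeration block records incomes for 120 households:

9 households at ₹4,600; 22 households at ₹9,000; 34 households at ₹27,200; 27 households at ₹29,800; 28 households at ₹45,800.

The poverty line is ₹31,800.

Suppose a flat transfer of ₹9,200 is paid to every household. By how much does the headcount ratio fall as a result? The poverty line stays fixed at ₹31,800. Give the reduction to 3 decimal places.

Before: below the line — 9×₹4,600, 22×₹9,000, 34×₹27,200, 27×₹29,800; headcount ratio = 0.76667.
After the ₹9,200 transfer: below the line — 9×₹13,800, 22×₹18,200; headcount ratio = 0.25833.
Reduction = 0.76667 − 0.25833 = 0.508.

0.508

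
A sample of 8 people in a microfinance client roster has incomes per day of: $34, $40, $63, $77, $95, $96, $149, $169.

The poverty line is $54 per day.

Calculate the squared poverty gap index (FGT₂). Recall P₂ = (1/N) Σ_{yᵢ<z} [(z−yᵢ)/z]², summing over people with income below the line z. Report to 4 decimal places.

Below the line: $34, $40 (q = 2 of N = 8).
Relative gaps: (54−34)/54 = 0.3704; (54−40)/54 = 0.2593.
Squared: 0.1372; 0.0672.
Sum = 0.204390; P₂ = 0.204390 / 8 = 0.0255.

0.0255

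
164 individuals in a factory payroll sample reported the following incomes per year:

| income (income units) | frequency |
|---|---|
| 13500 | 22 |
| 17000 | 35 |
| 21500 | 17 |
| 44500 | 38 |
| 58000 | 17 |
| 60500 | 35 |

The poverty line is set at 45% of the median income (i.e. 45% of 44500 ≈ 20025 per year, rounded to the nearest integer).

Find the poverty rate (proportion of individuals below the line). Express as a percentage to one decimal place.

57 of the 164 individuals have income below 20025.
H = 57/164 = 34.8%.

34.8%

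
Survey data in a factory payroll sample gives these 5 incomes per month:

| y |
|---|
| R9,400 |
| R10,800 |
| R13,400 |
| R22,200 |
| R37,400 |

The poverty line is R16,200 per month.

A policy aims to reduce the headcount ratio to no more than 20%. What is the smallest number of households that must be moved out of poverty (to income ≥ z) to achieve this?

2

3 of the 5 households are poor, so H = 3/5 = 0.600.
A headcount ratio of at most 20% allows at most ⌊0.20 × 5⌋ = 1 poor households.
So at least 3 − 1 = 2 must be lifted.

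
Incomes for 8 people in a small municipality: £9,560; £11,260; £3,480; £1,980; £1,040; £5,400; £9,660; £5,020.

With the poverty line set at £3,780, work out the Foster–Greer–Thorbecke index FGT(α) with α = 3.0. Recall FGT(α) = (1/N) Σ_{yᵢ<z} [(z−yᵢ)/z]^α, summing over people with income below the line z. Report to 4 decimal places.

0.0612

Below z: £1,040, £1,980, £3,480 (q = 3 of N = 8).
Gap ratios (z−y)/z: (3780−1040)/3780 = 0.7249; (3780−1980)/3780 = 0.4762; (3780−3480)/3780 = 0.0794.
Raised to α = 3.0: 0.38087; 0.10798; 0.00050.
Sum = 0.489349; FGT(3.0) = 0.489349 / 8 = 0.0612.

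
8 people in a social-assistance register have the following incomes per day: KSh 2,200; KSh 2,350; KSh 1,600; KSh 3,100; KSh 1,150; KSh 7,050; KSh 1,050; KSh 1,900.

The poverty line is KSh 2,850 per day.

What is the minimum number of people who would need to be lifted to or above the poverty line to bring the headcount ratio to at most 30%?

4

6 of the 8 people are poor, so H = 6/8 = 0.750.
A headcount ratio of at most 30% allows at most ⌊0.30 × 8⌋ = 2 poor people.
So at least 6 − 2 = 4 must be lifted.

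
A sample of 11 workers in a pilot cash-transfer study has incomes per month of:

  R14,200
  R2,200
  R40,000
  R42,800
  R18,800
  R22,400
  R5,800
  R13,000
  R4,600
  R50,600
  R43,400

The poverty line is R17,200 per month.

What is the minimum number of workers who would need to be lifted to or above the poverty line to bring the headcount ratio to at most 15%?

Currently q = 5 of N = 11 are below the line (H = 0.455).
A headcount ratio of at most 15% allows at most ⌊0.15 × 11⌋ = 1 poor workers.
So at least 5 − 1 = 4 must be lifted.

4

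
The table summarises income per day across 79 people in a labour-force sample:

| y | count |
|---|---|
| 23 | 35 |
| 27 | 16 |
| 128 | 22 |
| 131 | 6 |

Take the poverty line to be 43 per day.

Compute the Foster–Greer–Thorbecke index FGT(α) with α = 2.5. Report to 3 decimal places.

Below the line: 35×23, 16×27 (q = 51 of N = 79).
Gap ratios (z−y)/z: (43−23)/43 = 0.4651 (×35); (43−27)/43 = 0.3721 (×16).
Raised to α = 2.5: 0.14754 (×35); 0.08446 (×16).
Sum = 6.515120; FGT(2.5) = 6.515120 / 79 = 0.082.

0.082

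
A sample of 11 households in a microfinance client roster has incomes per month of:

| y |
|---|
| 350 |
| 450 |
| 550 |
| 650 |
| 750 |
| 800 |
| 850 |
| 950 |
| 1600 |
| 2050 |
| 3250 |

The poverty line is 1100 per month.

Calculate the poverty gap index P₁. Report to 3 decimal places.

0.285

Below the line: 350, 450, 550, 650, 750, 800, 850, 950 (q = 8 of N = 11).
Gap ratios (z−y)/z: (1100−350)/1100 = 0.6818; (1100−450)/1100 = 0.5909; (1100−550)/1100 = 0.5000; (1100−650)/1100 = 0.4091; (1100−750)/1100 = 0.3182; (1100−800)/1100 = 0.2727; (1100−850)/1100 = 0.2273; (1100−950)/1100 = 0.1364.
Sum of shortfalls = 3.136364; P₁ averages over all N: 3.136364 / 11 = 0.285.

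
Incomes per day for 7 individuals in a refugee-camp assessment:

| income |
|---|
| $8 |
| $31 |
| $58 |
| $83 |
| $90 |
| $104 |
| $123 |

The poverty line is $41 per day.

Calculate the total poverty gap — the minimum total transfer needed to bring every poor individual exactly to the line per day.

Below the line: $8, $31 (q = 2 of N = 7).
Individual gaps: 41−8 = 33; 41−31 = 10.
Aggregate gap = $43.

$43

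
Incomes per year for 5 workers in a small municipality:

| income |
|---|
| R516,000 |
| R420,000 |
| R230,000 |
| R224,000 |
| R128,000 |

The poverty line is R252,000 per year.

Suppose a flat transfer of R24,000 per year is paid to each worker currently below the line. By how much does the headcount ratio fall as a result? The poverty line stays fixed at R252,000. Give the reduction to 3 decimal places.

0.200

Before: below the line — R128,000, R224,000, R230,000; headcount ratio = 0.60000.
After the R24,000 transfer: below the line — R152,000, R248,000; headcount ratio = 0.40000.
Reduction = 0.60000 − 0.40000 = 0.200.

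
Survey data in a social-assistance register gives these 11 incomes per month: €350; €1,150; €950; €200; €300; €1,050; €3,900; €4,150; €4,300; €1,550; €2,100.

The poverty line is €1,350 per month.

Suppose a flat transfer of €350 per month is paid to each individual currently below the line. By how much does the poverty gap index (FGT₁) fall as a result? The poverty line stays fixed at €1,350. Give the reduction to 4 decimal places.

0.1279

Before: below the line — €200, €300, €350, €950, €1,050, €1,150; poverty gap index (FGT₁) = 0.276094.
After the €350 transfer: below the line — €550, €650, €700, €1,300; poverty gap index (FGT₁) = 0.148148.
Reduction = 0.276094 − 0.148148 = 0.1279.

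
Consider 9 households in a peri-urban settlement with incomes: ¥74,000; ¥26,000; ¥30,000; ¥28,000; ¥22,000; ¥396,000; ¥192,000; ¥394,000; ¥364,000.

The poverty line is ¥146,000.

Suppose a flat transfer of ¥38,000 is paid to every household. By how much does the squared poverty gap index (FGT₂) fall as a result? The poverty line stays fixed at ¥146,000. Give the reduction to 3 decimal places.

Before: below the line — ¥22,000, ¥26,000, ¥28,000, ¥30,000, ¥74,000; squared poverty gap index (FGT₂) = 0.32495.
After the ¥38,000 transfer: below the line — ¥60,000, ¥64,000, ¥66,000, ¥68,000, ¥112,000; squared poverty gap index (FGT₂) = 0.14470.
Reduction = 0.32495 − 0.14470 = 0.180.

0.180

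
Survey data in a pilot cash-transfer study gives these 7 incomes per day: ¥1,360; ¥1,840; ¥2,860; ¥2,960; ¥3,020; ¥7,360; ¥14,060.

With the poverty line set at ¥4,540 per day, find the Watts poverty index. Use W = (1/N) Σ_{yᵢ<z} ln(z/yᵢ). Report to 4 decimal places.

0.4866

Below the line: ¥1,360, ¥1,840, ¥2,860, ¥2,960, ¥3,020 (q = 5 of N = 7).
Log shortfalls: ln(4540/1360) = 1.2054; ln(4540/1840) = 0.9032; ln(4540/2860) = 0.4621; ln(4540/2960) = 0.4277; ln(4540/3020) = 0.4077.
W = 3.406117 / 7 = 0.4866.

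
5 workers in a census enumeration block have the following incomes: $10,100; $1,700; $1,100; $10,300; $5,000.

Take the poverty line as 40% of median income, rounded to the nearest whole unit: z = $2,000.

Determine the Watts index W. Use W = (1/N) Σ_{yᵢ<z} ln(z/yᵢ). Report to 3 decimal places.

0.152

Incomes under z: $1,100, $1,700 (q = 2 of N = 5).
Log gaps: ln(2000/1100) = 0.5978; ln(2000/1700) = 0.1625.
W = 0.760356 / 5 = 0.152.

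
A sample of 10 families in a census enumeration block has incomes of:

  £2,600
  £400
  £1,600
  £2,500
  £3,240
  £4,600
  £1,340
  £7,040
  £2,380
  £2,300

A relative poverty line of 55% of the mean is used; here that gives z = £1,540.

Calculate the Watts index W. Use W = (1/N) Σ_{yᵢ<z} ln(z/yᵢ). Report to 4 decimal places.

0.1487

Below z: £400, £1,340 (q = 2 of N = 10).
Log gaps: ln(1540/400) = 1.3481; ln(1540/1340) = 0.1391.
W = 1.487186 / 10 = 0.1487.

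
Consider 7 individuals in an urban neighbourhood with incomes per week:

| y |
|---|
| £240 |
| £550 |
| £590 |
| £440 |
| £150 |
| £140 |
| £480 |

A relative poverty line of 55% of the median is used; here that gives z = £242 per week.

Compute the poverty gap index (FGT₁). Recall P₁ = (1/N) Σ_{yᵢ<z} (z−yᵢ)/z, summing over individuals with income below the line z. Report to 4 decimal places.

Poor units: £140, £150, £240 (q = 3 of N = 7).
Relative gaps: (242−140)/242 = 0.4215; (242−150)/242 = 0.3802; (242−240)/242 = 0.0083.
Σ = 0.809917. Dividing by the full population N = 7 gives P₁ = 0.1157.

0.1157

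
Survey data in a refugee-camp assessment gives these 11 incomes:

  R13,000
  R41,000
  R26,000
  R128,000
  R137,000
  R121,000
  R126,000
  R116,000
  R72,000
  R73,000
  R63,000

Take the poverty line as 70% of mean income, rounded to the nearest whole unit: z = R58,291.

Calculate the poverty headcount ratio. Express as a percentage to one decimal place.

27.3%

3 of the 11 families have income below R58,291.
H = 3/11 = 27.3%.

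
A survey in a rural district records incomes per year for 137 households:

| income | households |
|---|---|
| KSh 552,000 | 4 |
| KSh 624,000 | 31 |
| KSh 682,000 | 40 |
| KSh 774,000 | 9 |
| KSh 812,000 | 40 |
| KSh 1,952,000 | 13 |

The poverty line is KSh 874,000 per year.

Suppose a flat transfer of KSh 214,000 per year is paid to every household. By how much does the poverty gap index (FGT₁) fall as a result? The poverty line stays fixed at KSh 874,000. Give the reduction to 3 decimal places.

Before: below the line — 4×KSh 552,000, 31×KSh 624,000, 40×KSh 682,000, 9×KSh 774,000, 40×KSh 812,000; poverty gap index (FGT₁) = 0.16785.
After the KSh 214,000 transfer: below the line — 4×KSh 766,000, 31×KSh 838,000; poverty gap index (FGT₁) = 0.01293.
Reduction = 0.16785 − 0.01293 = 0.155.

0.155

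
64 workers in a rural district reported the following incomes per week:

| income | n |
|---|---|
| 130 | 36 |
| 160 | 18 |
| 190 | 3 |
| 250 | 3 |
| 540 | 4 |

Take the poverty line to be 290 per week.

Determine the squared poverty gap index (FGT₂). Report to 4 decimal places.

0.2342

Below the line: 36×130, 18×160, 3×190, 3×250 (q = 60 of N = 64).
Relative gaps: (290−130)/290 = 0.5517 (×36); (290−160)/290 = 0.4483 (×18); (290−190)/290 = 0.3448 (×3); (290−250)/290 = 0.1379 (×3).
Squared: 0.3044 (×36); 0.2010 (×18); 0.1189 (×3); 0.0190 (×3).
Sum = 14.989298; P₂ = 14.989298 / 64 = 0.2342.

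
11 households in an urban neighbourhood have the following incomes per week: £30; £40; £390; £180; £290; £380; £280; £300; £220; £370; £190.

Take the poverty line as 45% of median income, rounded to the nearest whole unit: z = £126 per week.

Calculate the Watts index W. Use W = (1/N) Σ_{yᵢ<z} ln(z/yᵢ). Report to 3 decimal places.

0.235

Below z: £30, £40 (q = 2 of N = 11).
Log gaps: ln(126/30) = 1.4351; ln(126/40) = 1.1474.
W = 2.582487 / 11 = 0.235.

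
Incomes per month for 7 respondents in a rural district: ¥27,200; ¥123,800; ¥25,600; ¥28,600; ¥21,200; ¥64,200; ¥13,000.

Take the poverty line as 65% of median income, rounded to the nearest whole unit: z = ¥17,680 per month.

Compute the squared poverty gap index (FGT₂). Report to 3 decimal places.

0.010

Incomes under z: ¥13,000 (q = 1 of N = 7).
Relative gaps: (17680−13000)/17680 = 0.2647.
Squared: 0.0701.
Sum = 0.070069; P₂ = 0.070069 / 7 = 0.010.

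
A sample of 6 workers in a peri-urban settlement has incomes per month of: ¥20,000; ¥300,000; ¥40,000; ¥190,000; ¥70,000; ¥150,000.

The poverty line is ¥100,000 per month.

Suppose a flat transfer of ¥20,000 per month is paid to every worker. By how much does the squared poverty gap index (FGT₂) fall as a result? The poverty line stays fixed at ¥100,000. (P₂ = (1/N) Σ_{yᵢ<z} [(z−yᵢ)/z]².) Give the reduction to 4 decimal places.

0.0933

Before: below the line — ¥20,000, ¥40,000, ¥70,000; squared poverty gap index (FGT₂) = 0.181667.
After the ¥20,000 transfer: below the line — ¥40,000, ¥60,000, ¥90,000; squared poverty gap index (FGT₂) = 0.088333.
Reduction = 0.181667 − 0.088333 = 0.0933.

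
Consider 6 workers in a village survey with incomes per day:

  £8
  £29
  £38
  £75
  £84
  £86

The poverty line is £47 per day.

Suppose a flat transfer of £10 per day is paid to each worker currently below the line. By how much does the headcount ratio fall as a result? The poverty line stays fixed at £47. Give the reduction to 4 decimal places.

0.1667

Before: below the line — £8, £29, £38; headcount ratio = 0.500000.
After the £10 transfer: below the line — £18, £39; headcount ratio = 0.333333.
Reduction = 0.500000 − 0.333333 = 0.1667.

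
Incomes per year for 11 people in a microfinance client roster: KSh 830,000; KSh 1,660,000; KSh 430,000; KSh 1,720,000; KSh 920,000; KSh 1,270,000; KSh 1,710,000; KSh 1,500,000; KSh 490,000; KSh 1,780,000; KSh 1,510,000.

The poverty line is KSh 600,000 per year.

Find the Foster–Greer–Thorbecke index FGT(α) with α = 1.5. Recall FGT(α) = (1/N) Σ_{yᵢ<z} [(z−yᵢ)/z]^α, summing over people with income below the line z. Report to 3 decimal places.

0.021

Poor units: KSh 430,000, KSh 490,000 (q = 2 of N = 11).
Normalized shortfalls: (600000−430000)/600000 = 0.2833; (600000−490000)/600000 = 0.1833.
Raised to α = 1.5: 0.15082; 0.07850.
Sum = 0.229314; FGT(1.5) = 0.229314 / 11 = 0.021.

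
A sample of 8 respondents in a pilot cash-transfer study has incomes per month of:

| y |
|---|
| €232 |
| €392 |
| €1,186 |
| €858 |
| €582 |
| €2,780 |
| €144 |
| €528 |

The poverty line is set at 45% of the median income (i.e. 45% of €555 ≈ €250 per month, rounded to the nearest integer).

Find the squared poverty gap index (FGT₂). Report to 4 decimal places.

0.0231

Poor units: €144, €232 (q = 2 of N = 8).
Gap ratios (z−y)/z: (250−144)/250 = 0.4240; (250−232)/250 = 0.0720.
Squared: 0.1798; 0.0052.
Sum = 0.184960; P₂ = 0.184960 / 8 = 0.0231.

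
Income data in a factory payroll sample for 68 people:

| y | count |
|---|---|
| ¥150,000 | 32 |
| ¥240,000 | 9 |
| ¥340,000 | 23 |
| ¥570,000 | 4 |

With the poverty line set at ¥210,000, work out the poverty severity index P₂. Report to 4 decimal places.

Below the line: 32×¥150,000 (q = 32 of N = 68).
Relative gaps: (210000−150000)/210000 = 0.2857 (×32).
Squared: 0.0816 (×32).
Sum = 2.612245; P₂ = 2.612245 / 68 = 0.0384.

0.0384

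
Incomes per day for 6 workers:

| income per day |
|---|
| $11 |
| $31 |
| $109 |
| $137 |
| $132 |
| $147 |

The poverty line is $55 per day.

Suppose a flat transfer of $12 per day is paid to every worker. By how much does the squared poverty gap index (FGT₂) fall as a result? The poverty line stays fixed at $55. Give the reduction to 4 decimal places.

Before: below the line — $11, $31; squared poverty gap index (FGT₂) = 0.138402.
After the $12 transfer: below the line — $23, $43; squared poverty gap index (FGT₂) = 0.064353.
Reduction = 0.138402 − 0.064353 = 0.0740.

0.0740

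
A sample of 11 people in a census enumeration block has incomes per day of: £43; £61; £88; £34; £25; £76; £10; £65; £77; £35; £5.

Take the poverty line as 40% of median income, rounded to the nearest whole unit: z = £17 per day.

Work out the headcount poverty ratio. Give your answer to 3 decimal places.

0.182

2 of the 11 people have income below £17.
H = 2/11 = 0.182.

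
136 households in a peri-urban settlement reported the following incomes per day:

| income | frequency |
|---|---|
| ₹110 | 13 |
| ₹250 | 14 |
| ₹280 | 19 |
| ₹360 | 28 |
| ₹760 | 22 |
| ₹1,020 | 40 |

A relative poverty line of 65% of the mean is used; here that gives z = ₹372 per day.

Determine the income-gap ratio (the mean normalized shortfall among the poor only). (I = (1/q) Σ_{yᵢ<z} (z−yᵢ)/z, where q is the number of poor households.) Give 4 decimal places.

0.2615

Below the line: 13×₹110, 14×₹250, 19×₹280, 28×₹360 (q = 74 of N = 136).
Shortfall ratios (z−y)/z: 0.7043 (×13), 0.3280 (×14), 0.2473 (×19), 0.0323 (×28); sum = 19.349462.
I averages over the q = 74 poor units only: 19.349462 / 74 = 0.2615.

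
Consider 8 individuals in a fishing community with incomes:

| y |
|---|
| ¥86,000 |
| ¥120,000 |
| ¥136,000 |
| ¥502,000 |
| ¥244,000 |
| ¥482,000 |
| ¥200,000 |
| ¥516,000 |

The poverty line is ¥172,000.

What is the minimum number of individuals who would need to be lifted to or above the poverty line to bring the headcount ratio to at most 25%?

3 of the 8 individuals are poor, so H = 3/8 = 0.375.
A headcount ratio of at most 25% allows at most ⌊0.25 × 8⌋ = 2 poor individuals.
So at least 3 − 2 = 1 must be lifted.

1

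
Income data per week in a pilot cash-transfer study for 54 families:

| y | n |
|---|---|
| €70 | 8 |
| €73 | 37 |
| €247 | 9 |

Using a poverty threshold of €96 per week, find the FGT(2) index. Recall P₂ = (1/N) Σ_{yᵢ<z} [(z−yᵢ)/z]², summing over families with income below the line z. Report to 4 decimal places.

0.0502

Below the line: 8×€70, 37×€73 (q = 45 of N = 54).
Normalized shortfalls: (96−70)/96 = 0.2708 (×8); (96−73)/96 = 0.2396 (×37).
Squared: 0.0734 (×8); 0.0574 (×37).
Sum = 2.710612; P₂ = 2.710612 / 54 = 0.0502.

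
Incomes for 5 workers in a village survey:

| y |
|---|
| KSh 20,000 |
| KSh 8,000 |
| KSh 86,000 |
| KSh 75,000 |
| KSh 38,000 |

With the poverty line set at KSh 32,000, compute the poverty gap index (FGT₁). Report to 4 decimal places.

Poor units: KSh 8,000, KSh 20,000 (q = 2 of N = 5).
Shortfall ratios: (32000−8000)/32000 = 0.7500; (32000−20000)/32000 = 0.3750.
Σ = 1.125000. Dividing by the full population N = 5 gives P₁ = 0.2250.

0.2250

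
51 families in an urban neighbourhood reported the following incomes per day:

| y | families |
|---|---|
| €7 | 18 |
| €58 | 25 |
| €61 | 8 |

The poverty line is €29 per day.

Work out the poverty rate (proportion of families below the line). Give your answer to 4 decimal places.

18 of the 51 families have income below €29.
H = 18/51 = 0.3529.

0.3529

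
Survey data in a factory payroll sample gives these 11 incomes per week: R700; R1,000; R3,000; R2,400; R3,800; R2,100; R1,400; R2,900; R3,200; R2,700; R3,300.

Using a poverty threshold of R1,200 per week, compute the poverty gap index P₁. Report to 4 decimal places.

Incomes under z: R700, R1,000 (q = 2 of N = 11).
Relative gaps: (1200−700)/1200 = 0.4167; (1200−1000)/1200 = 0.1667.
Σ = 0.583333. Dividing by the full population N = 11 gives P₁ = 0.0530.

0.0530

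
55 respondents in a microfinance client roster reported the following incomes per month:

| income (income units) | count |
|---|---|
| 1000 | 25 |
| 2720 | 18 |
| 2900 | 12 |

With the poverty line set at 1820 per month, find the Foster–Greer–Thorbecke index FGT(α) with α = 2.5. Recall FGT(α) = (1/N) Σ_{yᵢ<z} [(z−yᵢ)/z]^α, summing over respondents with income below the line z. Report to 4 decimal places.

0.0619

Below the line: 25×1000 (q = 25 of N = 55).
Relative gaps: (1820−1000)/1820 = 0.4505 (×25).
Raised to α = 2.5: 0.13626 (×25).
Sum = 3.406404; FGT(2.5) = 3.406404 / 55 = 0.0619.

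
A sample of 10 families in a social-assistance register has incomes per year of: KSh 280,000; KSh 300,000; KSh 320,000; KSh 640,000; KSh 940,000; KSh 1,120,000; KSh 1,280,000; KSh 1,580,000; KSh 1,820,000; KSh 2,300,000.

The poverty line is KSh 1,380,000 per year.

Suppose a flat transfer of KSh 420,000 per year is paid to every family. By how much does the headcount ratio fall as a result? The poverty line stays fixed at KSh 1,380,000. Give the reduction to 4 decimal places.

0.2000

Before: below the line — KSh 280,000, KSh 300,000, KSh 320,000, KSh 640,000, KSh 940,000, KSh 1,120,000, KSh 1,280,000; headcount ratio = 0.700000.
After the KSh 420,000 transfer: below the line — KSh 700,000, KSh 720,000, KSh 740,000, KSh 1,060,000, KSh 1,360,000; headcount ratio = 0.500000.
Reduction = 0.700000 − 0.500000 = 0.2000.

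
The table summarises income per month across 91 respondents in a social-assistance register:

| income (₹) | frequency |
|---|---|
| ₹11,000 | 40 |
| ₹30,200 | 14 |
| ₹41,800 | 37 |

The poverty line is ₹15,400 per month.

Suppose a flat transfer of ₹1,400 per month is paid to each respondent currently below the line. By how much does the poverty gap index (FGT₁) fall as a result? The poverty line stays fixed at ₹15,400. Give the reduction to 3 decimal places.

0.040

Before: below the line — 40×₹11,000; poverty gap index (FGT₁) = 0.12559.
After the ₹1,400 transfer: below the line — 40×₹12,400; poverty gap index (FGT₁) = 0.08563.
Reduction = 0.12559 − 0.08563 = 0.040.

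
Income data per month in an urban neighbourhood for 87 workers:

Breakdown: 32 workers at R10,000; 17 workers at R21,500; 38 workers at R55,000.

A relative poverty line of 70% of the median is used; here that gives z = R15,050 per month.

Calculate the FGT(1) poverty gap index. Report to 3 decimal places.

0.123

Poor units: 32×R10,000 (q = 32 of N = 87).
Relative gaps: (15050−10000)/15050 = 0.3355 (×32).
Sum of shortfalls = 10.737542; P₁ averages over all N: 10.737542 / 87 = 0.123.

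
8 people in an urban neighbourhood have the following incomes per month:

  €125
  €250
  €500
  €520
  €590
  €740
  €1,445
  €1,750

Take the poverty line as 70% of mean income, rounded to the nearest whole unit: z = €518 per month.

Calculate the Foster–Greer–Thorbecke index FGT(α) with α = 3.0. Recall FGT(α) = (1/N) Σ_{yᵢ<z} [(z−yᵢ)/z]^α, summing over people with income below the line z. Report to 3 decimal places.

0.072

Incomes under z: €125, €250, €500 (q = 3 of N = 8).
Normalized shortfalls: (518−125)/518 = 0.7587; (518−250)/518 = 0.5174; (518−500)/518 = 0.0347.
Raised to α = 3.0: 0.43671; 0.13849; 0.00004.
Sum = 0.575236; FGT(3.0) = 0.575236 / 8 = 0.072.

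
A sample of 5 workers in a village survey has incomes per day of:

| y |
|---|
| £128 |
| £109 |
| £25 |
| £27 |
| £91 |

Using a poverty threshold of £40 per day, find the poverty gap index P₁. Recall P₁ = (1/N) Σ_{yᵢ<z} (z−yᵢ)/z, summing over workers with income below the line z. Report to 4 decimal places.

Poor units: £25, £27 (q = 2 of N = 5).
Gap ratios (z−y)/z: (40−25)/40 = 0.3750; (40−27)/40 = 0.3250.
Sum of shortfalls = 0.700000; P₁ averages over all N: 0.700000 / 5 = 0.1400.

0.1400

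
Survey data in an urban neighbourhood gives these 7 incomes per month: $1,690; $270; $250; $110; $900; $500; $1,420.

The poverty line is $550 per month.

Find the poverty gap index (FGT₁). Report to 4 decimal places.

Incomes under z: $110, $250, $270, $500 (q = 4 of N = 7).
Normalized shortfalls: (550−110)/550 = 0.8000; (550−250)/550 = 0.5455; (550−270)/550 = 0.5091; (550−500)/550 = 0.0909.
Σ = 1.945455. Dividing by the full population N = 7 gives P₁ = 0.2779.

0.2779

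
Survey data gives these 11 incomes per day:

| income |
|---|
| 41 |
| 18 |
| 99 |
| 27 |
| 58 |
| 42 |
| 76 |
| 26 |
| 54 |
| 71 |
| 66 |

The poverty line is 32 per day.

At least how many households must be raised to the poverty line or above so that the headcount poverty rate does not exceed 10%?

3 of the 11 households are poor, so H = 3/11 = 0.273.
A headcount ratio of at most 10% allows at most ⌊0.10 × 11⌋ = 1 poor households.
So at least 3 − 1 = 2 must be lifted.

2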